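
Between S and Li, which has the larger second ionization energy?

Li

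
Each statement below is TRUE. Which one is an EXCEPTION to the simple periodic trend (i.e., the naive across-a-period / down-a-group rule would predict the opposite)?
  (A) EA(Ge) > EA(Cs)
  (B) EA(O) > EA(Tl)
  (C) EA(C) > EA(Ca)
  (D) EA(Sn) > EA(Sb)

(D)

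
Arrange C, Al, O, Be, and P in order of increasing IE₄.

P < C < O < Al < Be

Consider each +3 ion: C³⁺ still has 1 valence electron; Al³⁺ is the bare [Ne] core; O³⁺ still has 3 valence electrons; Be³⁺ is already 1 electron into the core; P³⁺ still has 2 valence electrons.
Core electrons are held far more tightly than valence electrons, so Al and Be top the IE_4 order.
Valence configurations: C³⁺ [He]2s¹, O³⁺ [He]2s²2p¹, P³⁺ [Ne]3s².
Approximate IE_4 values (kJ/mol): C 6223, Al 11577, O 7469, Be 21007, P 4964.
Putting it together, IE_4: P < C < O < Al < Be.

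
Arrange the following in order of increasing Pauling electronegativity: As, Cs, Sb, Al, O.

Cs < Al < Sb < As < O

Electronegativity increases across a period and decreases down a group, tracking effective nuclear charge and atomic size.
Here both period and group differ, so the two effects have to be weighed against each other.
Al > Cs: both effects reinforce here, so Al is clearly the higher of the two.
Sb > Al: period and group pull opposite ways; the across-period shift dominates (2.05 vs 1.61).
As > Sb: As sits above Sb in group 15, so the down-group effect alone puts As higher.
O > As: relative to As, both the across-period and down-group shifts push O's electronegativity up.
Tabulated electronegativity (Pauling): O 3.44, Al 1.61, As 2.18, Sb 2.05, Cs 0.79.
So from lowest to highest: Cs < Al < Sb < As < O.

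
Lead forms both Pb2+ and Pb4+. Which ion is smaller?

Pb4+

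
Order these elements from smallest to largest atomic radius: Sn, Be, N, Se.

N < Be < Se < Sn

Be is in period 2, group 2; N is in period 2, group 15; Se is in period 4, group 16; Sn is in period 5, group 14.
Moving right in a period, electrons are added to the same shell under a stronger nuclear pull, so atoms get smaller; moving down, a new shell is opened and atoms get larger.
Here both period and group differ, so the two effects have to be weighed against each other.
Be > N: Be lies to the left of N in period 2, so the across-period effect alone puts Be larger.
Se > Be: period and group pull opposite ways; the down-group shift dominates (116 vs 102 pm).
Sn > Se: relative to Se, both the across-period and down-group shifts push Sn's atomic radius up.
For reference (pm): Be 102, N 71, Se 116, Sn 140.
So from smallest to largest: N < Be < Se < Sn.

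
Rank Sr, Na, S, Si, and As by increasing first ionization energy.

Across a period the outer electron is held more tightly (higher IE₁); down a group it sits in a higher shell, more shielded, and comes off more easily.
These span different periods and groups, so the two trends combine.
Sr > Na: period and group pull opposite ways; the across-period shift dominates (550 vs 496 kJ/mol).
Si > Sr: relative to Sr, both the across-period and down-group shifts push Si's first ionization energy up.
As > Si: period and group pull opposite ways; the across-period shift dominates (947 vs 786 kJ/mol).
S > As: relative to As, both the across-period and down-group shifts push S's first ionization energy up.
Tabulated first ionization energy (kJ/mol): Na 496, Si 786, S 1000, As 947, Sr 550.
So from lowest to highest: Na < Sr < Si < As < S.

Na < Sr < Si < As < S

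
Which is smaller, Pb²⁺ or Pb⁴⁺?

Both ions have Z = 82 protons, but Pb⁴⁺ has lost more electrons, so its remaining electrons feel a larger effective nuclear charge per electron and are pulled in more tightly.
Higher positive charge → smaller ion, so Pb²⁺ > Pb⁴⁺.

Pb⁴⁺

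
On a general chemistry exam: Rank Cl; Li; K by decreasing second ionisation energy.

Consider each +1 ion: Cl⁺ still has 6 valence electrons; Li⁺ is the bare [He] core; K⁺ is the bare [Ar] core.
Core electrons are held far more tightly than valence electrons, so K and Li top the IE_2 order.
Tabulated IE_2 (kJ/mol): Cl 2298, Li 7298, K 3052.
Hence IE_2: Cl < K < Li.

Li, K, Cl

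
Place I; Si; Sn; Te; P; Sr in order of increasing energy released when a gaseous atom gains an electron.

Sr < P < Sn < Si < Te < I

Si is in period 3, group 14; P is in period 3, group 15; Sr is in period 5, group 2; Sn is in period 5, group 14; Te is in period 5, group 16; I is in period 5, group 17.
EA tends to increase across a period and decrease down a group, though the pattern is less regular than for IE or radius.
Neither a single period nor a single group — weigh both effects.
P > Sr: both effects reinforce here, so P is clearly the higher of the two.
Sn > P: this pair runs against the simple trend — see the exception note.
Si > Sn: Si sits above Sn in group 14, so the down-group effect alone puts Si higher.
Te > Si: period and group pull opposite ways; the across-period shift dominates (190 vs 134 kJ/mol).
I > Te: both are in period 5; the period trend gives I the larger value.
Note the exception: Sn has a higher electron affinity than P, contrary to the simple trend — adding an electron to P's half-filled np³ subshell costs electron-pairing energy.
Note the exception: Si has a higher electron affinity than P, contrary to the simple trend — adding an electron to P's half-filled 3p³ is unfavourable, so Si (3p²) has the more exothermic EA.
Approximate values (kJ/mol): Si 134, P 72, Sr 5, Sn 107, Te 190, I 295.
So from lowest to highest: Sr < P < Sn < Si < Te < I.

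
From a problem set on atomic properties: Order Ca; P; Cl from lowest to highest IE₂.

IE_2 is the cost of taking one more electron from the +1 cation: Ca⁺ still has 1 valence electron; P⁺ still has 4 valence electrons; Cl⁺ still has 6 valence electrons.
All are still removing valence electrons, so compare the +1 ions as you would atoms: IE_2 generally rises across a period (higher Z_eff) and falls down a group (larger shell), subject to the usual subshell exceptions.
Valence configurations: Ca⁺ [Ar]4s¹, P⁺ [Ne]3s²3p², Cl⁺ [Ne]3s²3p⁴.
Approximate IE_2 values (kJ/mol): Ca 1145, P 1907, Cl 2298.
So the second ionization energies run Ca < P < Cl.

Ca < P < Cl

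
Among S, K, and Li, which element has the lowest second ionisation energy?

Consider each +1 ion: S⁺ still has 5 valence electrons; K⁺ is the bare [Ar] core; Li⁺ is the bare [He] core.
Core electrons are held far more tightly than valence electrons, so K and Li top the IE_2 order.
The numbers (kJ/mol): S 2252, K 3052, Li 7298.
Putting it together, IE_2: S < K < Li.

S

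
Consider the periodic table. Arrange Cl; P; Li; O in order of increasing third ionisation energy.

P < Cl < O < Li

Consider each +2 ion: Cl²⁺ still has 5 valence electrons; P²⁺ still has 3 valence electrons; Li²⁺ is already 1 electron into the core; O²⁺ still has 4 valence electrons.
Breaking into a closed-shell core is much more expensive than removing a leftover valence electron — Li has the largest IE_3 here.
Valence configurations: Cl²⁺ [Ne]3s²3p³, P²⁺ [Ne]3s²3p¹, O²⁺ [He]2s²2p².
Tabulated IE_3 (kJ/mol): Cl 3822, P 2914, Li 11815, O 5300.
So the third ionization energies run P < Cl < O < Li.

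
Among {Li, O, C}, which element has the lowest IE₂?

C

Consider each +1 ion: Li⁺ is the bare [He] core; O⁺ still has 5 valence electrons; C⁺ still has 3 valence electrons.
Core electrons are held far more tightly than valence electrons, so Li tops the IE_2 order.
Valence configurations: O⁺ [He]2s²2p³, C⁺ [He]2s²2p¹.
The numbers (kJ/mol): Li 7298, O 3388, C 2353.
So the second ionization energies run C < O < Li.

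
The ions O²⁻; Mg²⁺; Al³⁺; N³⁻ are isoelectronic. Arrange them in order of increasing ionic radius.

All of these have 10 electrons, so size is governed by nuclear charge alone: the more protons, the stronger the pull on the same electron cloud, and the smaller the ion.
Nuclear charges: Al³⁺ (Z=13), Mg²⁺ (Z=12), O²⁻ (Z=8), N³⁻ (Z=7).
Smallest to largest: Al³⁺ < Mg²⁺ < O²⁻ < N³⁻.

Al³⁺ < Mg²⁺ < O²⁻ < N³⁻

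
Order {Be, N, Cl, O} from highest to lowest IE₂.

O > N > Cl > Be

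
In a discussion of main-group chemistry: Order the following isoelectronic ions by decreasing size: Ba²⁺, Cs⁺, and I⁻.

I⁻ > Cs⁺ > Ba²⁺

All of these have 54 electrons, so size is governed by nuclear charge alone: the more protons, the stronger the pull on the same electron cloud, and the smaller the ion.
Nuclear charges: Ba²⁺ (Z=56), Cs⁺ (Z=55), I⁻ (Z=53).
Largest to smallest: I⁻ > Cs⁺ > Ba²⁺.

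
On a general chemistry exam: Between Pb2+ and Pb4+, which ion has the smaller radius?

Both ions have Z = 82 protons, but Pb4+ has lost more electrons, so its remaining electrons feel a larger effective nuclear charge per electron and are pulled in more tightly.
Higher positive charge → smaller ion, so Pb2+ > Pb4+.

Pb4+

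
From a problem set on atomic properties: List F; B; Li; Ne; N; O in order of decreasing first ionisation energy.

Ne > F > N > O > B > Li

IE₁ increases left→right with effective nuclear charge and decreases top→bottom as the valence shell moves farther out.
All lie in period 2; the across-period trend (first ionization energy increases left to right) applies, with the exception below.
Note the exception: N has a higher first ionization energy than O, contrary to the simple trend — pairing an electron in O's 2p⁴ costs repulsion energy, so O ionizes more easily than half-filled N (2p³).
Approximate values (kJ/mol): Li 520, B 801, N 1402, O 1314, F 1681, Ne 2081.
So from highest to lowest: Ne > F > N > O > B > Li.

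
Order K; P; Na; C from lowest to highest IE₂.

The second ionization energy removes an electron from the +1 ion. For each element: K⁺ is the bare [Ar] core; P⁺ still has 4 valence electrons; Na⁺ is the bare [Ne] core; C⁺ still has 3 valence electrons.
Breaking into a closed-shell core is much more expensive than removing a leftover valence electron — K and Na have the largest IE_2 here.
Valence configurations: P⁺ [Ne]3s²3p², C⁺ [He]2s²2p¹.
Approximate IE_2 values (kJ/mol): K 3052, P 1907, Na 4562, C 2353.
Overall IE_2 order: P < C < K < Na.

P, C, K, Na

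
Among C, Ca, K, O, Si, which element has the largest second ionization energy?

The second ionization energy removes an electron from the +1 ion. For each element: C⁺ still has 3 valence electrons; Ca⁺ still has 1 valence electron; K⁺ is the bare [Ar] core; O⁺ still has 5 valence electrons; Si⁺ still has 3 valence electrons.
Usually core removal costs more than valence removal, but here the competition is close: a tightly held n=2 valence electron can cost more to remove than an n=3 core electron, so the actual values have to decide it.
Valence configurations: C⁺ [He]2s²2p¹, Ca⁺ [Ar]4s¹, O⁺ [He]2s²2p³, Si⁺ [Ne]3s²3p¹.
Approximate IE_2 values (kJ/mol): C 2353, Ca 1145, K 3052, O 3388, Si 1577.
Overall IE_2 order: Ca < Si < C < K < O.

O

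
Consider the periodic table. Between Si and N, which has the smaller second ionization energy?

Si

After 1 electron has been removed, what remains? Si⁺ still has 3 valence electrons; N⁺ still has 4 valence electrons.
All are still removing valence electrons, so compare the +1 ions as you would atoms: IE_2 generally rises across a period (higher Z_eff) and falls down a group (larger shell), subject to the usual subshell exceptions.
Valence configurations: Si⁺ [Ne]3s²3p¹, N⁺ [He]2s²2p².
Approximate IE_2 values (kJ/mol): Si 1577, N 2856.
Overall IE_2 order: Si < N.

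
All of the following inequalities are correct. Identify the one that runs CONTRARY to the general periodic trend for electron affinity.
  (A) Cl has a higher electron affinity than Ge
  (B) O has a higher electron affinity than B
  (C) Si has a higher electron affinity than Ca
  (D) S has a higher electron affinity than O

The general trend: electron affinity increases across a period and decreases down a group.
(A) Cl (period 3, group 17) vs Ge (period 4, group 14): the stated order agrees with the simple trend.
(B) O (period 2, group 16) vs B (period 2, group 13): the stated order agrees with the simple trend.
(C) Si (period 3, group 14) vs Ca (period 4, group 2): the stated order agrees with the simple trend.
(D) S (period 3, group 16) vs O (period 2, group 16): the stated order contradicts the simple trend.
The exception is (D): the compact 2p subshell of O repels the added electron more than S's larger 3p does.

(D)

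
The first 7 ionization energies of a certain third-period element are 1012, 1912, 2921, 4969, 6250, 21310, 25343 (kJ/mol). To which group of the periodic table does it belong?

Group 15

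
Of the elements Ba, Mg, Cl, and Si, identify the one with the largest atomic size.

Ba

Mg is in period 3, group 2; Si is in period 3, group 14; Cl is in period 3, group 17; Ba is in period 6, group 2.
Atomic radius shrinks across a period as nuclear charge pulls the same shell inward, and grows down a group as new shells are added.
Here both period and group differ, so the two effects have to be weighed against each other.
Si > Cl: both are in period 3; the period trend gives Si the larger value.
Mg > Si: Mg lies to the left of Si in period 3, so the across-period effect alone puts Mg larger.
Ba > Mg: Ba sits below Mg in group 2, so the down-group effect alone puts Ba larger.
Approximate values (pm): Mg 139, Si 116, Cl 99, Ba 196.
The largest atomic size among these belongs to Ba.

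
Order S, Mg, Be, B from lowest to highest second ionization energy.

Mg, Be, S, B

After 1 electron has been removed, what remains? S⁺ still has 5 valence electrons; Mg⁺ still has 1 valence electron; Be⁺ still has 1 valence electron; B⁺ still has 2 valence electrons.
All are still removing valence electrons, so compare the +1 ions as you would atoms: IE_2 generally rises across a period (higher Z_eff) and falls down a group (larger shell), subject to the usual subshell exceptions.
Valence configurations: S⁺ [Ne]3s²3p³, Mg⁺ [Ne]3s¹, Be⁺ [He]2s¹, B⁺ [He]2s².
The numbers (kJ/mol): S 2252, Mg 1451, Be 1757, B 2427.
Overall IE_2 order: Mg < Be < S < B.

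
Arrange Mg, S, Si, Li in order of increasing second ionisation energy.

Mg, Si, S, Li

The second ionization energy removes an electron from the +1 ion. For each element: Mg⁺ still has 1 valence electron; S⁺ still has 5 valence electrons; Si⁺ still has 3 valence electrons; Li⁺ is the bare [He] core.
Core electrons are held far more tightly than valence electrons, so Li tops the IE_2 order.
Valence configurations: Mg⁺ [Ne]3s¹, S⁺ [Ne]3s²3p³, Si⁺ [Ne]3s²3p¹.
Approximate IE_2 values (kJ/mol): Mg 1451, S 2252, Si 1577, Li 7298.
So the second ionization energies run Mg < Si < S < Li.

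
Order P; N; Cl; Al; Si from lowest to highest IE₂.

Consider each +1 ion: P⁺ still has 4 valence electrons; N⁺ still has 4 valence electrons; Cl⁺ still has 6 valence electrons; Al⁺ still has 2 valence electrons; Si⁺ still has 3 valence electrons.
All are still removing valence electrons, so compare the +1 ions as you would atoms: IE_2 generally rises across a period (higher Z_eff) and falls down a group (larger shell), subject to the usual subshell exceptions.
Valence configurations: P⁺ [Ne]3s²3p², N⁺ [He]2s²2p², Cl⁺ [Ne]3s²3p⁴, Al⁺ [Ne]3s², Si⁺ [Ne]3s²3p¹.
Si⁺ loses a lone 3p electron whereas Al⁺ must break into a filled 3s² pair, so IE_2(Al) > IE_2(Si) even though Si has the higher nuclear charge.
The numbers (kJ/mol): P 1907, N 2856, Cl 2298, Al 1817, Si 1577.
Putting it together, IE_2: Si < Al < P < Cl < N.

Si, Al, P, Cl, N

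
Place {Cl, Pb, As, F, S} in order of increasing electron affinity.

Pb < As < S < F < Cl

F is in period 2, group 17; S is in period 3, group 16; Cl is in period 3, group 17; As is in period 4, group 15; Pb is in period 6, group 14.
Adding an electron releases more energy for atoms nearer the top right (short of the noble gases).
These span different periods and groups, so the two trends combine.
As > Pb: relative to Pb, both the across-period and down-group shifts push As's electron affinity up.
S > As: relative to As, both the across-period and down-group shifts push S's electron affinity up.
F > S: relative to S, both the across-period and down-group shifts push F's electron affinity up.
Cl > F: this pair runs against the simple trend — see the exception note.
Note the exception: Cl has a higher electron affinity than F, contrary to the simple trend — F's small 2p subshell makes the incoming electron feel strong e⁻–e⁻ repulsion, so Cl actually releases more energy on gaining an electron.
Approximate values (kJ/mol): F 328, S 200, Cl 349, As 78, Pb 35.
So from lowest to highest: Pb < As < S < F < Cl.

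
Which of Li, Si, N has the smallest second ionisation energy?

Consider each +1 ion: Li⁺ is the bare [He] core; Si⁺ still has 3 valence electrons; N⁺ still has 4 valence electrons.
Breaking into a closed-shell core is much more expensive than removing a leftover valence electron — Li has the largest IE_2 here.
Valence configurations: Si⁺ [Ne]3s²3p¹, N⁺ [He]2s²2p².
The numbers (kJ/mol): Li 7298, Si 1577, N 2856.
Putting it together, IE_2: Si < N < Li.

Si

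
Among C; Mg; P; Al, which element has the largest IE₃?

Mg

IE_3 is the cost of taking one more electron from the +2 cation: C²⁺ still has 2 valence electrons; Mg²⁺ is the bare [Ne] core; P²⁺ still has 3 valence electrons; Al²⁺ still has 1 valence electron.
Core electrons are held far more tightly than valence electrons, so Mg tops the IE_3 order.
Valence configurations: C²⁺ [He]2s², P²⁺ [Ne]3s²3p¹, Al²⁺ [Ne]3s¹.
Tabulated IE_3 (kJ/mol): C 4620, Mg 7733, P 2914, Al 2745.
Hence IE_3: Al < P < C < Mg.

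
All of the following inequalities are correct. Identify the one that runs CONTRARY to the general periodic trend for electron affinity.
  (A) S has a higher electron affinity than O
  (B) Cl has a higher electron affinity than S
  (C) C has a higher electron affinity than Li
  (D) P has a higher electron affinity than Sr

The general trend: electron affinity increases across a period and decreases down a group.
(A) S (period 3, group 16) vs O (period 2, group 16): the stated order contradicts the simple trend.
(B) Cl (period 3, group 17) vs S (period 3, group 16): the stated order agrees with the simple trend.
(C) C (period 2, group 14) vs Li (period 2, group 1): the stated order agrees with the simple trend.
(D) P (period 3, group 15) vs Sr (period 5, group 2): the stated order agrees with the simple trend.
The exception is (A): the compact 2p subshell of O repels the added electron more than S's larger 3p does.

(A)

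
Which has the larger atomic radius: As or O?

As

O is in period 2, group 16; As is in period 4, group 15.
Atomic radius shrinks across a period as nuclear charge pulls the same shell inward, and grows down a group as new shells are added.
These span different periods and groups, so the two trends combine.
As > O: both effects reinforce here, so As is clearly the larger of the two.
Approximate values (pm): O 63, As 121.
So As has the larger atomic radius (As > O).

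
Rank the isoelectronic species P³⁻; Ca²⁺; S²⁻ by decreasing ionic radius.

All of these have 18 electrons, so size is governed by nuclear charge alone: the more protons, the stronger the pull on the same electron cloud, and the smaller the ion.
Nuclear charges: Ca²⁺ (Z=20), S²⁻ (Z=16), P³⁻ (Z=15).
Largest to smallest: P³⁻ > S²⁻ > Ca²⁺.

P³⁻ > S²⁻ > Ca²⁺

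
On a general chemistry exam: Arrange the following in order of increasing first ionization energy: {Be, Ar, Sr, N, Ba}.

Ba < Sr < Be < N < Ar

Be is in period 2, group 2; N is in period 2, group 15; Ar is in period 3, group 18; Sr is in period 5, group 2; Ba is in period 6, group 2.
Across a period the outer electron is held more tightly (higher IE₁); down a group it sits in a higher shell, more shielded, and comes off more easily.
Neither a single period nor a single group — weigh both effects.
Sr > Ba: they share group 2; the group trend gives Sr the larger value.
Be > Sr: they share group 2; the group trend gives Be the larger value.
N > Be: both are in period 2; the period trend gives N the larger value.
Ar > N: period and group pull opposite ways; the across-period shift dominates (1521 vs 1402 kJ/mol).
Tabulated first ionization energy (kJ/mol): Be 900, N 1402, Ar 1521, Sr 550, Ba 503.
So from lowest to highest: Ba < Sr < Be < N < Ar.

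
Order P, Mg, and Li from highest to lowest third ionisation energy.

Li > Mg > P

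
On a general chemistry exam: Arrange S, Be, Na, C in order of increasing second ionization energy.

The second ionization energy removes an electron from the +1 ion. For each element: S⁺ still has 5 valence electrons; Be⁺ still has 1 valence electron; Na⁺ is the bare [Ne] core; C⁺ still has 3 valence electrons.
Pulling an electron out of a noble-gas core costs far more than removing a remaining valence electron, so Na sits at the high end of IE_2.
Valence configurations: S⁺ [Ne]3s²3p³, Be⁺ [He]2s¹, C⁺ [He]2s²2p¹.
The numbers (kJ/mol): S 2252, Be 1757, Na 4562, C 2353.
Putting it together, IE_2: Be < S < C < Na.

Be < S < C < Na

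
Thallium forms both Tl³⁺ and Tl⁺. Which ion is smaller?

Tl³⁺

Both ions have Z = 81 protons, but Tl³⁺ has lost more electrons, so its remaining electrons feel a larger effective nuclear charge per electron and are pulled in more tightly.
Higher positive charge → smaller ion, so Tl⁺ > Tl³⁺.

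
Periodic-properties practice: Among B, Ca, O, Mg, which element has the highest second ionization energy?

The second ionization energy removes an electron from the +1 ion. For each element: B⁺ still has 2 valence electrons; Ca⁺ still has 1 valence electron; O⁺ still has 5 valence electrons; Mg⁺ still has 1 valence electron.
All are still removing valence electrons, so compare the +1 ions as you would atoms: IE_2 generally rises across a period (higher Z_eff) and falls down a group (larger shell), subject to the usual subshell exceptions.
Valence configurations: B⁺ [He]2s², Ca⁺ [Ar]4s¹, O⁺ [He]2s²2p³, Mg⁺ [Ne]3s¹.
Approximate IE_2 values (kJ/mol): B 2427, Ca 1145, O 3388, Mg 1451.
Putting it together, IE_2: Ca < Mg < B < O.

O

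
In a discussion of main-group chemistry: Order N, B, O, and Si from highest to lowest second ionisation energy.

O > N > B > Si

The second ionization energy removes an electron from the +1 ion. For each element: N⁺ still has 4 valence electrons; B⁺ still has 2 valence electrons; O⁺ still has 5 valence electrons; Si⁺ still has 3 valence electrons.
All are still removing valence electrons, so compare the +1 ions as you would atoms: IE_2 generally rises across a period (higher Z_eff) and falls down a group (larger shell), subject to the usual subshell exceptions.
Valence configurations: N⁺ [He]2s²2p², B⁺ [He]2s², O⁺ [He]2s²2p³, Si⁺ [Ne]3s²3p¹.
Approximate IE_2 values (kJ/mol): N 2856, B 2427, O 3388, Si 1577.
Overall IE_2 order: Si < B < N < O.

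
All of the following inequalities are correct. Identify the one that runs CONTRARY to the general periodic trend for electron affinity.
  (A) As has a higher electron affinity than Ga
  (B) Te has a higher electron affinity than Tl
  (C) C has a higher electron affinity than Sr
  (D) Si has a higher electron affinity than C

(D)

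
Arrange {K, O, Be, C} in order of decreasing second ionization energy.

After 1 electron has been removed, what remains? K⁺ is the bare [Ar] core; O⁺ still has 5 valence electrons; Be⁺ still has 1 valence electron; C⁺ still has 3 valence electrons.
Usually core removal costs more than valence removal, but here the competition is close: a tightly held n=2 valence electron can cost more to remove than an n=3 core electron, so the actual values have to decide it.
Valence configurations: O⁺ [He]2s²2p³, Be⁺ [He]2s¹, C⁺ [He]2s²2p¹.
The numbers (kJ/mol): K 3052, O 3388, Be 1757, C 2353.
So the second ionization energies run Be < C < K < O.

O > K > C > Be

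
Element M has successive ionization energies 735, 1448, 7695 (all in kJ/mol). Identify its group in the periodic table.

Group 2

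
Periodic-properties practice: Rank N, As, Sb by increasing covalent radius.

N, As, Sb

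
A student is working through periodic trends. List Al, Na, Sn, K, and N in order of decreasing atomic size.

K > Na > Sn > Al > N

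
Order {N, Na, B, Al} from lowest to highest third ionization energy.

Al < B < N < Na

IE_3 is the cost of taking one more electron from the +2 cation: N²⁺ still has 3 valence electrons; Na²⁺ is already 1 electron into the core; B²⁺ still has 1 valence electron; Al²⁺ still has 1 valence electron.
Pulling an electron out of a noble-gas core costs far more than removing a remaining valence electron, so Na sits at the high end of IE_3.
Valence configurations: N²⁺ [He]2s²2p¹, B²⁺ [He]2s¹, Al²⁺ [Ne]3s¹.
The numbers (kJ/mol): N 4578, Na 6910, B 3660, Al 2745.
Putting it together, IE_3: Al < B < N < Na.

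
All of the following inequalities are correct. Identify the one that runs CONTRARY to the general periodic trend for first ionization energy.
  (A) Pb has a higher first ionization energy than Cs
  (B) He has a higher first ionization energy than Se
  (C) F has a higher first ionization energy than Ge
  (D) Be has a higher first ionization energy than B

The general trend: first ionization energy increases across a period and decreases down a group.
(A) Pb (period 6, group 14) vs Cs (period 6, group 1): the stated order agrees with the simple trend.
(B) He (period 1, group 18) vs Se (period 4, group 16): the stated order agrees with the simple trend.
(C) F (period 2, group 17) vs Ge (period 4, group 14): the stated order agrees with the simple trend.
(D) Be (period 2, group 2) vs B (period 2, group 13): the stated order contradicts the simple trend.
The exception is (D): removing B's lone 2p electron is easier than breaking Be's filled 2s².

(D)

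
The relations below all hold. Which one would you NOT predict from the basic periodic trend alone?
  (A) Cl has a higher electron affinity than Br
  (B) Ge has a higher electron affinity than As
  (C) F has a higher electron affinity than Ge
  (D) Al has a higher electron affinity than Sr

(B)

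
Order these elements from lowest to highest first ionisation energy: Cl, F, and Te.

F is in period 2, group 17; Cl is in period 3, group 17; Te is in period 5, group 16.
IE₁ increases left→right with effective nuclear charge and decreases top→bottom as the valence shell moves farther out.
Here both period and group differ, so the two effects have to be weighed against each other.
Cl > Te: relative to Te, both the across-period and down-group shifts push Cl's first ionization energy up.
F > Cl: they share group 17; the group trend gives F the larger value.
Approximate values (kJ/mol): F 1681, Cl 1251, Te 869.
So from lowest to highest: Te < Cl < F.

Te < Cl < F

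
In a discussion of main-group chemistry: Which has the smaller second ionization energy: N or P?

IE_2 is the cost of taking one more electron from the +1 cation: N⁺ still has 4 valence electrons; P⁺ still has 4 valence electrons.
All are still removing valence electrons, so compare the +1 ions as you would atoms: IE_2 generally rises across a period (higher Z_eff) and falls down a group (larger shell), subject to the usual subshell exceptions.
Valence configurations: N⁺ [He]2s²2p², P⁺ [Ne]3s²3p².
The numbers (kJ/mol): N 2856, P 1907.
So the second ionization energies run P < N.

P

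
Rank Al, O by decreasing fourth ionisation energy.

Al > O

After 3 electrons have been removed, what remains? Al³⁺ is the bare [Ne] core; O³⁺ still has 3 valence electrons.
Breaking into a closed-shell core is much more expensive than removing a leftover valence electron — Al has the largest IE_4 here.
The numbers (kJ/mol): Al 11577, O 7469.
So the fourth ionization energies run O < Al.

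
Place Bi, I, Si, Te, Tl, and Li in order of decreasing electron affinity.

I > Te > Si > Bi > Li > Tl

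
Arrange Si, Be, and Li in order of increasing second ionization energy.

IE_2 is the cost of taking one more electron from the +1 cation: Si⁺ still has 3 valence electrons; Be⁺ still has 1 valence electron; Li⁺ is the bare [He] core.
Pulling an electron out of a noble-gas core costs far more than removing a remaining valence electron, so Li sits at the high end of IE_2.
Valence configurations: Si⁺ [Ne]3s²3p¹, Be⁺ [He]2s¹.
Tabulated IE_2 (kJ/mol): Si 1577, Be 1757, Li 7298.
Overall IE_2 order: Si < Be < Li.

Si, Be, Li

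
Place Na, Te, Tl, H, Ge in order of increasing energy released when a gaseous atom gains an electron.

Tl, Na, H, Ge, Te

H is in period 1, group 1; Na is in period 3, group 1; Ge is in period 4, group 14; Te is in period 5, group 16; Tl is in period 6, group 13.
Atoms with high Z_eff and room in the valence shell (especially the halogens) have the most exothermic electron affinities.
Here both period and group differ, so the two effects have to be weighed against each other.
Na > Tl: the two effects oppose for this pair; the down-group effect wins (53 vs 19 kJ/mol).
H > Na: H sits above Na in group 1, so the down-group effect alone puts H higher.
Ge > H: period and group pull opposite ways; the across-period shift dominates (119 vs 73 kJ/mol).
Te > Ge: the two effects oppose for this pair; the across-period effect wins (190 vs 119 kJ/mol).
For reference (kJ/mol): H 73, Na 53, Ge 119, Te 190, Tl 19.
So from lowest to highest: Tl < Na < H < Ge < Te.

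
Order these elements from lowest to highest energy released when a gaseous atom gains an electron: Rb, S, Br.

Rb < S < Br

S is in period 3, group 16; Br is in period 4, group 17; Rb is in period 5, group 1.
Atoms with high Z_eff and room in the valence shell (especially the halogens) have the most exothermic electron affinities.
Neither a single period nor a single group — weigh both effects.
S > Rb: both effects reinforce here, so S is clearly the higher of the two.
Br > S: period and group pull opposite ways; the across-period shift dominates (325 vs 200 kJ/mol).
Tabulated electron affinity (kJ/mol): S 200, Br 325, Rb 47.
So from lowest to highest: Rb < S < Br.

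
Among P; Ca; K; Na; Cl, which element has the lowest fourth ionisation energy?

P

After 3 electrons have been removed, what remains? P³⁺ still has 2 valence electrons; Ca³⁺ is already 1 electron into the core; K³⁺ is already 2 electrons into the core; Na³⁺ is already 2 electrons into the core; Cl³⁺ still has 4 valence electrons.
Pulling an electron out of a noble-gas core costs far more than removing a remaining valence electron, so K, Ca and Na sit at the high end of IE_4.
Valence configurations: P³⁺ [Ne]3s², Cl³⁺ [Ne]3s²3p².
The numbers (kJ/mol): P 4964, Ca 6491, K 5877, Na 9543, Cl 5159.
Hence IE_4: P < Cl < K < Ca < Na.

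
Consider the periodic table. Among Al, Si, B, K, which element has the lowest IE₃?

Al

IE_3 is the cost of taking one more electron from the +2 cation: Al²⁺ still has 1 valence electron; Si²⁺ still has 2 valence electrons; B²⁺ still has 1 valence electron; K²⁺ is already 1 electron into the core.
Pulling an electron out of a noble-gas core costs far more than removing a remaining valence electron, so K sits at the high end of IE_3.
Valence configurations: Al²⁺ [Ne]3s¹, Si²⁺ [Ne]3s², B²⁺ [He]2s¹.
Tabulated IE_3 (kJ/mol): Al 2745, Si 3232, B 3660, K 4420.
Overall IE_3 order: Al < Si < B < K.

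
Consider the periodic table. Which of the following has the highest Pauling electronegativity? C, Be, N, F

Be is in period 2, group 2; C is in period 2, group 14; N is in period 2, group 15; F is in period 2, group 17.
Electronegativity increases across a period and decreases down a group, tracking effective nuclear charge and atomic size.
All lie in period 2, so electronegativity increases left to right.
The highest Pauling electronegativity among these belongs to F.

F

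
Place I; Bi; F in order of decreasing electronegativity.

F > I > Bi

Electronegativity increases across a period and decreases down a group, tracking effective nuclear charge and atomic size.
Here both period and group differ, so the two effects have to be weighed against each other.
I > Bi: both effects reinforce here, so I is clearly the higher of the two.
F > I: F sits above I in group 17, so the down-group effect alone puts F higher.
Tabulated electronegativity (Pauling): F 3.98, I 2.66, Bi 2.02.
So from highest to lowest: F > I > Bi.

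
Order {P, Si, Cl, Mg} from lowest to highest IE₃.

P < Si < Cl < Mg

Consider each +2 ion: P²⁺ still has 3 valence electrons; Si²⁺ still has 2 valence electrons; Cl²⁺ still has 5 valence electrons; Mg²⁺ is the bare [Ne] core.
Core electrons are held far more tightly than valence electrons, so Mg tops the IE_3 order.
Valence configurations: P²⁺ [Ne]3s²3p¹, Si²⁺ [Ne]3s², Cl²⁺ [Ne]3s²3p³.
P²⁺ loses a lone 3p electron whereas Si²⁺ must break into a filled 3s² pair, so IE_3(Si) > IE_3(P) even though P has the higher nuclear charge.
Tabulated IE_3 (kJ/mol): P 2914, Si 3232, Cl 3822, Mg 7733.
Hence IE_3: P < Si < Cl < Mg.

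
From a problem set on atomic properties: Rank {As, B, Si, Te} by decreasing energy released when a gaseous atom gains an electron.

Te > Si > As > B

B is in period 2, group 13; Si is in period 3, group 14; As is in period 4, group 15; Te is in period 5, group 16.
Adding an electron releases more energy for atoms nearer the top right (short of the noble gases).
A diagonal step moves right (one effect) and down (the opposite effect) at once.
As > B: the two effects oppose for this pair; the across-period effect wins (78 vs 27 kJ/mol).
Si > As: period and group pull opposite ways; the down-group shift dominates (134 vs 78 kJ/mol).
Te > Si: the two effects oppose for this pair; the across-period effect wins (190 vs 134 kJ/mol).
For reference (kJ/mol): B 27, Si 134, As 78, Te 190.
So from highest to lowest: Te > Si > As > B.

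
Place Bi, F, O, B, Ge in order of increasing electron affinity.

B < Bi < Ge < O < F

B is in period 2, group 13; O is in period 2, group 16; F is in period 2, group 17; Ge is in period 4, group 14; Bi is in period 6, group 15.
Atoms with high Z_eff and room in the valence shell (especially the halogens) have the most exothermic electron affinities.
These span different periods and groups, so the two trends combine.
Bi > B: the two effects oppose for this pair; the across-period effect wins (91 vs 27 kJ/mol).
Ge > Bi: the two effects oppose for this pair; the down-group effect wins (119 vs 91 kJ/mol).
O > Ge: relative to Ge, both the across-period and down-group shifts push O's electron affinity up.
F > O: F lies to the right of O in period 2, so the across-period effect alone puts F higher.
Tabulated electron affinity (kJ/mol): B 27, O 141, F 328, Ge 119, Bi 91.
So from lowest to highest: B < Bi < Ge < O < F.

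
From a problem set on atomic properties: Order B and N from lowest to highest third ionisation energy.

IE_3 is the cost of taking one more electron from the +2 cation: B²⁺ still has 1 valence electron; N²⁺ still has 3 valence electrons.
All are still removing valence electrons, so compare the +2 ions as you would atoms: IE_3 generally rises across a period (higher Z_eff) and falls down a group (larger shell), subject to the usual subshell exceptions.
Valence configurations: B²⁺ [He]2s¹, N²⁺ [He]2s²2p¹.
Tabulated IE_3 (kJ/mol): B 3660, N 4578.
Putting it together, IE_3: B < N.

B < N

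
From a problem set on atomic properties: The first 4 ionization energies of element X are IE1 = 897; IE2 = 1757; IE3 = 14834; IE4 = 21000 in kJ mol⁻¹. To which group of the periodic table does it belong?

Look for the largest jump between consecutive ionization energies: IE3/IE2 ≈ 8.4, far larger than any earlier ratio.
That jump marks the point where a core electron is being removed. So the atom has 2 valence electrons.
A main-group element with 2 valence electrons is in group 2.

Group 2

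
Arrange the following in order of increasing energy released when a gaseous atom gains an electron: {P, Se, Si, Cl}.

Si is in period 3, group 14; P is in period 3, group 15; Cl is in period 3, group 17; Se is in period 4, group 16.
Adding an electron releases more energy for atoms nearer the top right (short of the noble gases).
Neither a single period nor a single group — weigh both effects.
Si > P: this pair runs against the simple trend — see the exception note.
Se > Si: the two effects oppose for this pair; the across-period effect wins (195 vs 134 kJ/mol).
Cl > Se: relative to Se, both the across-period and down-group shifts push Cl's electron affinity up.
Note the exception: Si has a higher electron affinity than P, contrary to the simple trend — adding an electron to P's half-filled 3p³ is unfavourable, so Si (3p²) has the more exothermic EA.
For reference (kJ/mol): Si 134, P 72, Cl 349, Se 195.
So from lowest to highest: P < Si < Se < Cl.

P < Si < Se < Cl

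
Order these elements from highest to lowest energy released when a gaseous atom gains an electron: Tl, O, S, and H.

S > O > H > Tl

Atoms with high Z_eff and room in the valence shell (especially the halogens) have the most exothermic electron affinities.
Here both period and group differ, so the two effects have to be weighed against each other.
H > Tl: period and group pull opposite ways; the down-group shift dominates (73 vs 19 kJ/mol).
O > H: the two effects oppose for this pair; the across-period effect wins (141 vs 73 kJ/mol).
S > O: this pair runs against the simple trend — see the exception note.
Note the exception: S has a higher electron affinity than O, contrary to the simple trend — the compact 2p subshell of O repels the added electron more than S's larger 3p does.
Tabulated electron affinity (kJ/mol): H 73, O 141, S 200, Tl 19.
So from highest to lowest: S > O > H > Tl.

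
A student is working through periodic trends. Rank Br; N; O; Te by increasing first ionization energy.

N is in period 2, group 15; O is in period 2, group 16; Br is in period 4, group 17; Te is in period 5, group 16.
First ionization energy rises across a period (greater Z_eff holds electrons more tightly) and falls down a group (valence electrons are farther from the nucleus).
Neither a single period nor a single group — weigh both effects.
Br > Te: relative to Te, both the across-period and down-group shifts push Br's first ionization energy up.
O > Br: the two effects oppose for this pair; the down-group effect wins (1314 vs 1140 kJ/mol).
N > O: this pair runs against the simple trend — see the exception note.
Note the exception: N has a higher first ionization energy than O, contrary to the simple trend — pairing an electron in O's 2p⁴ costs repulsion energy, so O ionizes more easily than half-filled N (2p³).
Approximate values (kJ/mol): N 1402, O 1314, Br 1140, Te 869.
So from lowest to highest: Te < Br < O < N.

Te < Br < O < N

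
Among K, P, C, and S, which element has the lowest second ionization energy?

P

IE_2 is the cost of taking one more electron from the +1 cation: K⁺ is the bare [Ar] core; P⁺ still has 4 valence electrons; C⁺ still has 3 valence electrons; S⁺ still has 5 valence electrons.
Pulling an electron out of a noble-gas core costs far more than removing a remaining valence electron, so K sits at the high end of IE_2.
Valence configurations: P⁺ [Ne]3s²3p², C⁺ [He]2s²2p¹, S⁺ [Ne]3s²3p³.
Approximate IE_2 values (kJ/mol): K 3052, P 1907, C 2353, S 2252.
Overall IE_2 order: P < S < C < K.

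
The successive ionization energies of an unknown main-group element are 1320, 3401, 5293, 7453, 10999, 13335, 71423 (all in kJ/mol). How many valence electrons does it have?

Look for the largest jump between consecutive ionization energies: IE7/IE6 ≈ 5.4, far larger than any earlier ratio.
That jump marks the point where a core electron is being removed. So the atom has 6 valence electrons.

6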